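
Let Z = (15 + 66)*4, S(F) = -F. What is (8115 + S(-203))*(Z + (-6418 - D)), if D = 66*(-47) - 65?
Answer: -24346786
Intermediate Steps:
D = -3167 (D = -3102 - 65 = -3167)
Z = 324 (Z = 81*4 = 324)
(8115 + S(-203))*(Z + (-6418 - D)) = (8115 - 1*(-203))*(324 + (-6418 - 1*(-3167))) = (8115 + 203)*(324 + (-6418 + 3167)) = 8318*(324 - 3251) = 8318*(-2927) = -24346786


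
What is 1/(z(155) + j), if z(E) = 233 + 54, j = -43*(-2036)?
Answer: 1/87835 ≈ 1.1385e-5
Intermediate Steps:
j = 87548
z(E) = 287
1/(z(155) + j) = 1/(287 + 87548) = 1/87835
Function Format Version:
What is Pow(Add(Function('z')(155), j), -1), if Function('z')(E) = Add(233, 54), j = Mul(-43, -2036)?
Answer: Rational(1, 87835) ≈ 1.1385e-5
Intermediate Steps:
j = 87548
Function('z')(E) = 287
Pow(Add(Function('z')(155), j), -1) = Pow(Add(287, 87548), -1) = Pow(87835, -1) = Rational(1, 87835)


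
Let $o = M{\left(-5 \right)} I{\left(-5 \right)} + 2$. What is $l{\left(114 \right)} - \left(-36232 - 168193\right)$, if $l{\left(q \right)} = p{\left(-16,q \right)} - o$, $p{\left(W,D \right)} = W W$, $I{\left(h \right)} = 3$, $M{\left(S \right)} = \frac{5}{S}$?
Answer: $204682$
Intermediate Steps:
$o = -1$ ($o = \frac{5}{-5} \cdot 3 + 2 = 5 \left(- \frac{1}{5}\right) 3 + 2 = \left(-1\right) 3 + 2 = -3 + 2 = -1$)
$p{\left(W,D \right)} = W^{2}$
$l{\left(q \right)} = 257$ ($l{\left(q \right)} = \left(-16\right)^{2} - -1 = 256 + 1 = 257$)
$l{\left(114 \right)} - \left(-36232 - 168193\right) = 257 - \left(-36232 - 168193\right) = 257 - -204425 = 257 + 204425 = 204682$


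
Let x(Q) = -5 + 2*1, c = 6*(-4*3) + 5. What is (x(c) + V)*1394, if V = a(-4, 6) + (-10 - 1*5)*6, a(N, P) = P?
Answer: -121278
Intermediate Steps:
c = -67 (c = 6*(-12) + 5 = -72 + 5 = -67)
x(Q) = -3 (x(Q) = -5 + 2 = -3)
V = -84 (V = 6 + (-10 - 1*5)*6 = 6 + (-10 - 5)*6 = 6 - 15*6 = 6 - 90 = -84)
(x(c) + V)*1394 = (-3 - 84)*1394 = -87*1394 = -121278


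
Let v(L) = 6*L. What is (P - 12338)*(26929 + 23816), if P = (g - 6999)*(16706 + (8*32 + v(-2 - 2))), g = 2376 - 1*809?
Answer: -4669532267730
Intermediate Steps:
g = 1567 (g = 2376 - 809 = 1567)
P = -92007216 (P = (1567 - 6999)*(16706 + (8*32 + 6*(-2 - 2))) = -5432*(16706 + (256 + 6*(-4))) = -5432*(16706 + (256 - 24)) = -5432*(16706 + 232) = -5432*16938 = -92007216)
(P - 12338)*(26929 + 23816) = (-92007216 - 12338)*(26929 + 23816) = -92019554*50745 = -4669532267730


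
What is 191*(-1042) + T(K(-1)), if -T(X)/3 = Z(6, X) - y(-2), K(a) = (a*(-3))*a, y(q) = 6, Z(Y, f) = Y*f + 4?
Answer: -198962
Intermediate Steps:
Z(Y, f) = 4 + Y*f
K(a) = -3*a² (K(a) = (-3*a)*a = -3*a²)
T(X) = 6 - 18*X (T(X) = -3*((4 + 6*X) - 1*6) = -3*((4 + 6*X) - 6) = -3*(-2 + 6*X) = 6 - 18*X)
191*(-1042) + T(K(-1)) = 191*(-1042) + (6 - (-54)*(-1)²) = -199022 + (6 - (-54)) = -199022 + (6 - 18*(-3)) = -199022 + (6 + 54) = -199022 + 60 = -198962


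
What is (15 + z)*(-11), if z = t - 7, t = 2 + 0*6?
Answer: -110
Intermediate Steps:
t = 2 (t = 2 + 0 = 2)
z = -5 (z = 2 - 7 = -5)
(15 + z)*(-11) = (15 - 5)*(-11) = 10*(-11) = -110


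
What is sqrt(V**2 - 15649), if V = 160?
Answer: sqrt(9951) ≈ 99.755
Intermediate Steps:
sqrt(V**2 - 15649) = sqrt(160**2 - 15649) = sqrt(25600 - 15649) = sqrt(9951)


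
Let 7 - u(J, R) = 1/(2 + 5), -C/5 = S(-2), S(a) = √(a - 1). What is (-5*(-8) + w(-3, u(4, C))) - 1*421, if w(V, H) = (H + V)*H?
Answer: -17373/49 ≈ -354.55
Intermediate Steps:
S(a) = √(-1 + a)
C = -5*I*√3 (C = -5*√(-1 - 2) = -5*I*√3 ≈ -8.6602*I)
u(J, R) = 48/7 (u(J, R) = 7 - 1/(2 + 5) = 7 - 1/7 = 7 - 1*⅐ = 7 - ⅐ = 48/7)
w(V, H) = H*(H + V)
(-5*(-8) + w(-3, u(4, C))) - 1*421 = (-5*(-8) + 48*(48/7 - 3)/7) - 1*421 = (40 + (48/7)*(27/7)) - 421 = (40 + 1296/49) - 421 = 3256/49 - 421 = -17373/49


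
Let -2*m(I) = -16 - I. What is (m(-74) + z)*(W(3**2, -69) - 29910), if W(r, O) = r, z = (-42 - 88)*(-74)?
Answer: -286780491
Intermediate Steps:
z = 9620 (z = -130*(-74) = 9620)
m(I) = 8 + I/2 (m(I) = -(-16 - I)/2 = 8 + I/2)
(m(-74) + z)*(W(3**2, -69) - 29910) = ((8 + (1/2)*(-74)) + 9620)*(3**2 - 29910) = ((8 - 37) + 9620)*(9 - 29910) = (-29 + 9620)*(-29901) = 9591*(-29901) = -286780491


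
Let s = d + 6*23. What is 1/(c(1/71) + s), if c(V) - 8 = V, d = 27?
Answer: 71/12284 ≈ 0.0057799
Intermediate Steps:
c(V) = 8 + V
s = 165 (s = 27 + 6*23 = 27 + 138 = 165)
1/(c(1/71) + s) = 1/((8 + 1/71) + 165) = 1/(569/71 + 165) = 1/(12284/71) = 71/12284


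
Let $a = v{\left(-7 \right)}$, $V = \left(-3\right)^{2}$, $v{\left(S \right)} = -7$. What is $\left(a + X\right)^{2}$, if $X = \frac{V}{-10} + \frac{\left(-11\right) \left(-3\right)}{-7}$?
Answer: $\frac{779689}{4900} \approx 159.12$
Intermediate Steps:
$V = 9$
$a = -7$
$X = - \frac{393}{70}$ ($X = \frac{9}{-10} + \frac{\left(-11\right) \left(-3\right)}{-7} = 9 \left(- \frac{1}{10}\right) + 33 \left(- \frac{1}{7}\right) = - \frac{9}{10} - \frac{33}{7} = - \frac{393}{70} \approx -5.6143$)
$\left(a + X\right)^{2} = \left(-7 - \frac{393}{70}\right)^{2} = \left(- \frac{883}{70}\right)^{2} = \frac{779689}{4900}$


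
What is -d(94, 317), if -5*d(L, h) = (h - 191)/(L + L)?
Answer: 63/470 ≈ 0.13404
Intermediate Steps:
d(L, h) = -(-191 + h)/(10*L) (d(L, h) = -(h - 191)/(5*(L + L)) = -(-191 + h)/(5*(2*L)) = -(-191 + h)*1/(2*L)/5 = -(-191 + h)/(10*L))
-d(94, 317) = -(191 - 1*317)/(10*94) = -(191 - 317)/(10*94) = -(-126)/(10*94) = -1*(-63/470) = 63/470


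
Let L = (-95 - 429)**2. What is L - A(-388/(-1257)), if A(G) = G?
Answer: 345141644/1257 ≈ 2.7458e+5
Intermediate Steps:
L = 274576 (L = (-524)**2 = 274576)
L - A(-388/(-1257)) = 274576 - (-388)/(-1257) = 274576 - (-388)*(-1)/1257 = 274576 - 1*388/1257 = 274576 - 388/1257 = 345141644/1257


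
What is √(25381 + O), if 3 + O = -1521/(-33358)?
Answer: √167098086790/2566 ≈ 159.30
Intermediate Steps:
O = -7581/2566 (O = -3 - 1521/(-33358) = -3 - 1521*(-1/33358) = -3 + 117/2566 = -7581/2566 ≈ -2.9544)
√(25381 + O) = √(25381 - 7581/2566) = √(65120065/2566) = √167098086790/2566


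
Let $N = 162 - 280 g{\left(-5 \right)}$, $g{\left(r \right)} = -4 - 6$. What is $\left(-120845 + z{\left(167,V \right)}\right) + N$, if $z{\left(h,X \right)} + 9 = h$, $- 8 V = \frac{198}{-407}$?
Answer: $-117725$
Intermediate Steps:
$V = \frac{9}{148}$ ($V = - \frac{198 \frac{1}{-407}}{8} = - \frac{198 \left(- \frac{1}{407}\right)}{8} = \left(- \frac{1}{8}\right) \left(- \frac{18}{37}\right) = \frac{9}{148} \approx 0.060811$)
$z{\left(h,X \right)} = -9 + h$
$g{\left(r \right)} = -10$
$N = 2962$ ($N = 162 - -2800 = 162 + 2800 = 2962$)
$\left(-120845 + z{\left(167,V \right)}\right) + N = \left(-120845 + \left(-9 + 167\right)\right) + 2962 = \left(-120845 + 158\right) + 2962 = -120687 + 2962 = -117725$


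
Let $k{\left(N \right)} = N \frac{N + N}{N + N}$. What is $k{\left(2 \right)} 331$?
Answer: $662$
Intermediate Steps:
$k{\left(N \right)} = N$ ($k{\left(N \right)} = N \frac{2 N}{2 N} = N 2 N \frac{1}{2 N} = N 1 = N$)
$k{\left(2 \right)} 331 = 2 \cdot 331 = 662$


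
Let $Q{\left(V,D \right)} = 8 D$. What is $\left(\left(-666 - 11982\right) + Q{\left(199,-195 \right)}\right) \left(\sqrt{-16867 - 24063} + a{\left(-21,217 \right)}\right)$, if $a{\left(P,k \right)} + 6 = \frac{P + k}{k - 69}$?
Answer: $66432 - 14208 i \sqrt{40930} \approx 66432.0 - 2.8744 \cdot 10^{6} i$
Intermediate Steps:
$a{\left(P,k \right)} = -6 + \frac{P + k}{-69 + k}$ ($a{\left(P,k \right)} = -6 + \frac{P + k}{k - 69} = -6 + \frac{P + k}{-69 + k}$)
$\left(\left(-666 - 11982\right) + Q{\left(199,-195 \right)}\right) \left(\sqrt{-16867 - 24063} + a{\left(-21,217 \right)}\right) = \left(\left(-666 - 11982\right) + 8 \left(-195\right)\right) \left(\sqrt{-16867 - 24063} + \frac{414 - 21 - 1085}{-69 + 217}\right) = \left(\left(-666 - 11982\right) - 1560\right) \left(\sqrt{-40930} + \frac{414 - 21 - 1085}{148}\right) = \left(-12648 - 1560\right) \left(i \sqrt{40930} + \frac{1}{148} \left(-692\right)\right) = - 14208 \left(i \sqrt{40930} - \frac{173}{37}\right) = - 14208 \left(- \frac{173}{37} + i \sqrt{40930}\right) = 66432 - 14208 i \sqrt{40930}$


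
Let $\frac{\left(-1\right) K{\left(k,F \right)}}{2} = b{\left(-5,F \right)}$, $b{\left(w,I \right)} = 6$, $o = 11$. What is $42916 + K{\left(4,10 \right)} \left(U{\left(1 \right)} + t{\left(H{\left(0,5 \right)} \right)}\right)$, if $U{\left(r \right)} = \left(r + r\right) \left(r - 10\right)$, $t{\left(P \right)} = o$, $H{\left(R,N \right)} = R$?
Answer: $43000$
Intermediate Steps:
$t{\left(P \right)} = 11$
$K{\left(k,F \right)} = -12$ ($K{\left(k,F \right)} = \left(-2\right) 6 = -12$)
$U{\left(r \right)} = 2 r \left(-10 + r\right)$
$42916 + K{\left(4,10 \right)} \left(U{\left(1 \right)} + t{\left(H{\left(0,5 \right)} \right)}\right) = 42916 - 12 \left(2 \cdot 1 \left(-10 + 1\right) + 11\right) = 42916 - 12 \left(2 \cdot 1 \left(-9\right) + 11\right) = 42916 - 12 \left(-18 + 11\right) = 42916 - -84 = 42916 + 84 = 43000$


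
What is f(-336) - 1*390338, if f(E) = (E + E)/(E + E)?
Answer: -390337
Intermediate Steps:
f(E) = 1 (f(E) = (2*E)/((2*E)) = (2*E)*(1/(2*E)) = 1)
f(-336) - 1*390338 = 1 - 1*390338 = 1 - 390338 = -390337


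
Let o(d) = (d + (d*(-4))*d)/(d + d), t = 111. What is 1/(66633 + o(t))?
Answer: 2/132823 ≈ 1.5058e-5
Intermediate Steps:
o(d) = (d - 4*d²)/(2*d) (o(d) = (d + (-4*d)*d)/((2*d)) = (d - 4*d²)*(1/(2*d)) = (d - 4*d²)/(2*d))
1/(66633 + o(t)) = 1/(66633 + (½ - 2*111)) = 1/(66633 + (½ - 222)) = 1/(66633 - 443/2) = 1/(132823/2) = 2/132823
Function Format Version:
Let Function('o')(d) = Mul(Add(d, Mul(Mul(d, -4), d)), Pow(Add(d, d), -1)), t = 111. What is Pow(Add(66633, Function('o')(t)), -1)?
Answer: Rational(2, 132823) ≈ 1.5058e-5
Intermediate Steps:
Function('o')(d) = Mul(Rational(1, 2), Pow(d, -1), Add(d, Mul(-4, Pow(d, 2)))) (Function('o')(d) = Mul(Add(d, Mul(Mul(-4, d), d)), Pow(Mul(2, d), -1)) = Mul(Add(d, Mul(-4, Pow(d, 2))), Mul(Rational(1, 2), Pow(d, -1))) = Mul(Rational(1, 2), Pow(d, -1), Add(d, Mul(-4, Pow(d, 2)))))
Pow(Add(66633, Function('o')(t)), -1) = Pow(Add(66633, Add(Rational(1, 2), Mul(-2, 111))), -1) = Pow(Add(66633, Add(Rational(1, 2), -222)), -1) = Pow(Add(66633, Rational(-443, 2)), -1) = Pow(Rational(132823, 2), -1) = Rational(2, 132823)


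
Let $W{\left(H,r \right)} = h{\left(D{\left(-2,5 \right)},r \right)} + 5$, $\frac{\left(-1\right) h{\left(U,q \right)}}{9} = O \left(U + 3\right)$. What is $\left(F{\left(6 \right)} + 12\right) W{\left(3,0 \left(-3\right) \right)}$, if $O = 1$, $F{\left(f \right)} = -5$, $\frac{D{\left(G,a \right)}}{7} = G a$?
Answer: $4256$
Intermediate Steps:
$D{\left(G,a \right)} = 7 G a$
$h{\left(U,q \right)} = -27 - 9 U$ ($h{\left(U,q \right)} = - 9 \cdot 1 \left(U + 3\right) = - 9 \cdot 1 \left(3 + U\right) = - 9 \left(3 + U\right) = -27 - 9 U$)
$W{\left(H,r \right)} = 608$ ($W{\left(H,r \right)} = \left(-27 - 9 \cdot 7 \left(-2\right) 5\right) + 5 = \left(-27 - -630\right) + 5 = \left(-27 + 630\right) + 5 = 603 + 5 = 608$)
$\left(F{\left(6 \right)} + 12\right) W{\left(3,0 \left(-3\right) \right)} = \left(-5 + 12\right) 608 = 7 \cdot 608 = 4256$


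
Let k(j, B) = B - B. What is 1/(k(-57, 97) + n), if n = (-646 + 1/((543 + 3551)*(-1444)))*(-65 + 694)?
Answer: -5911736/2402139336453 ≈ -2.4610e-6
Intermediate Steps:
k(j, B) = 0
n = -2402139336453/5911736 (n = (-646 - 1/1444/4094)*629 = (-646 + (1/4094)*(-1/1444))*629 = (-646 - 1/5911736)*629 = -3818981457/5911736*629 = -2402139336453/5911736 ≈ -4.0633e+5)
1/(k(-57, 97) + n) = 1/(0 - 2402139336453/5911736) = 1/(-2402139336453/5911736) = -5911736/2402139336453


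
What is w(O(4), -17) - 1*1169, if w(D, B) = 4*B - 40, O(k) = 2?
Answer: -1277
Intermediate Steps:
w(D, B) = -40 + 4*B
w(O(4), -17) - 1*1169 = (-40 + 4*(-17)) - 1*1169 = (-40 - 68) - 1169 = -108 - 1169 = -1277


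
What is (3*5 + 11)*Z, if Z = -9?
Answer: -234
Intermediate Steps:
(3*5 + 11)*Z = (3*5 + 11)*(-9) = (15 + 11)*(-9) = 26*(-9) = -234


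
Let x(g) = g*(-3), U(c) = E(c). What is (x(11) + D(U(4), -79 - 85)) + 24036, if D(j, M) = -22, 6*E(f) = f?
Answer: 23981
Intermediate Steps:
E(f) = f/6
U(c) = c/6
x(g) = -3*g
(x(11) + D(U(4), -79 - 85)) + 24036 = (-3*11 - 22) + 24036 = (-33 - 22) + 24036 = -55 + 24036 = 23981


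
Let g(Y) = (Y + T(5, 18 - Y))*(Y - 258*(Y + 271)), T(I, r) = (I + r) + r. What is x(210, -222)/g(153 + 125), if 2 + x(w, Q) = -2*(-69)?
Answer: 34/8375817 ≈ 4.0593e-6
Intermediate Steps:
T(I, r) = I + 2*r
x(w, Q) = 136 (x(w, Q) = -2 - 2*(-69) = -2 + 138 = 136)
g(Y) = (-69918 - 257*Y)*(41 - Y) (g(Y) = (Y + (5 + 2*(18 - Y)))*(Y - 258*(Y + 271)) = (Y + (5 + (36 - 2*Y)))*(Y - 258*(271 + Y)) = (Y + (41 - 2*Y))*(Y + (-69918 - 258*Y)) = (41 - Y)*(-69918 - 257*Y) = (-69918 - 257*Y)*(41 - Y))
x(210, -222)/g(153 + 125) = 136/(-2866638 + 257*(153 + 125)² + 59381*(153 + 125)) = 136/(-2866638 + 257*278² + 59381*278) = 136/(-2866638 + 257*77284 + 16507918) = 136/(-2866638 + 19861988 + 16507918) = 136/33503268 = 136*(1/33503268) = 34/8375817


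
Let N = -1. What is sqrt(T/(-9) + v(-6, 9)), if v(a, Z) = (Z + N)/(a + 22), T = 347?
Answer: I*sqrt(1370)/6 ≈ 6.1689*I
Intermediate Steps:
v(a, Z) = (-1 + Z)/(22 + a) (v(a, Z) = (Z - 1)/(a + 22) = (-1 + Z)/(22 + a))
sqrt(T/(-9) + v(-6, 9)) = sqrt(347/(-9) + (-1 + 9)/(22 - 6)) = sqrt(347*(-1/9) + 8/16) = sqrt(-347/9 + (1/16)*8) = sqrt(-347/9 + 1/2) = sqrt(-685/18) = I*sqrt(1370)/6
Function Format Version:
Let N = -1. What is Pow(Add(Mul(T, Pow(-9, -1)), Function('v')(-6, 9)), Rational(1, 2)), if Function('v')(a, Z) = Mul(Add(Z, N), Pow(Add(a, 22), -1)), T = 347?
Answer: Mul(Rational(1, 6), I, Pow(1370, Rational(1, 2))) ≈ Mul(6.1689, I)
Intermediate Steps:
Function('v')(a, Z) = Mul(Pow(Add(22, a), -1), Add(-1, Z)) (Function('v')(a, Z) = Mul(Add(Z, -1), Pow(Add(a, 22), -1)) = Mul(Add(-1, Z), Pow(Add(22, a), -1)) = Mul(Pow(Add(22, a), -1), Add(-1, Z)))
Pow(Add(Mul(T, Pow(-9, -1)), Function('v')(-6, 9)), Rational(1, 2)) = Pow(Add(Mul(347, Pow(-9, -1)), Mul(Pow(Add(22, -6), -1), Add(-1, 9))), Rational(1, 2)) = Pow(Add(Mul(347, Rational(-1, 9)), Mul(Pow(16, -1), 8)), Rational(1, 2)) = Pow(Add(Rational(-347, 9), Mul(Rational(1, 16), 8)), Rational(1, 2)) = Pow(Add(Rational(-347, 9), Rational(1, 2)), Rational(1, 2)) = Pow(Rational(-685, 18), Rational(1, 2)) = Mul(Rational(1, 6), I, Pow(1370, Rational(1, 2)))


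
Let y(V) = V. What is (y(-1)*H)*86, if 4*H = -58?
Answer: 1247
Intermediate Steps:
H = -29/2 (H = (¼)*(-58) = -29/2 ≈ -14.500)
(y(-1)*H)*86 = -1*(-29/2)*86 = (29/2)*86 = 1247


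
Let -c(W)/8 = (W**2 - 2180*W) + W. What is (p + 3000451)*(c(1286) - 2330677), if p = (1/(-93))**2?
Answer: 177932532305854900/8649 ≈ 2.0573e+13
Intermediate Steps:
p = 1/8649 (p = (-1/93)**2 = 1/8649 ≈ 0.00011562)
c(W) = -8*W**2 + 17432*W (c(W) = -8*((W**2 - 2180*W) + W) = -8*(W**2 - 2179*W) = -8*W**2 + 17432*W)
(p + 3000451)*(c(1286) - 2330677) = (1/8649 + 3000451)*(8*1286*(2179 - 1*1286) - 2330677) = 25950900700*(8*1286*(2179 - 1286) - 2330677)/8649 = 25950900700*(8*1286*893 - 2330677)/8649 = 25950900700*(9187184 - 2330677)/8649 = (25950900700/8649)*6856507 = 177932532305854900/8649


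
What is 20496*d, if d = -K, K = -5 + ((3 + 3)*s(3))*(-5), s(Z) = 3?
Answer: 1947120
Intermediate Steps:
K = -95 (K = -5 + ((3 + 3)*3)*(-5) = -5 + (6*3)*(-5) = -5 + 18*(-5) = -5 - 90 = -95)
d = 95 (d = -1*(-95) = 95)
20496*d = 20496*95 = 1947120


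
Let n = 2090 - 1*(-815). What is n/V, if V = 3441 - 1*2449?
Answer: 2905/992 ≈ 2.9284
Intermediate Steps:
V = 992 (V = 3441 - 2449 = 992)
n = 2905 (n = 2090 + 815 = 2905)
n/V = 2905/992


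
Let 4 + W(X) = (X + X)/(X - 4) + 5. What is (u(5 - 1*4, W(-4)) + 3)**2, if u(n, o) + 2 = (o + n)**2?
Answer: 100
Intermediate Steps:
W(X) = 1 + 2*X/(-4 + X) (W(X) = -4 + ((X + X)/(X - 4) + 5) = -4 + ((2*X)/(-4 + X) + 5) = -4 + (2*X/(-4 + X) + 5) = -4 + (5 + 2*X/(-4 + X)) = 1 + 2*X/(-4 + X))
u(n, o) = -2 + (n + o)**2 (u(n, o) = -2 + (o + n)**2 = -2 + (n + o)**2)
(u(5 - 1*4, W(-4)) + 3)**2 = ((-2 + ((5 - 1*4) + (-4 + 3*(-4))/(-4 - 4))**2) + 3)**2 = ((-2 + ((5 - 4) + (-4 - 12)/(-8))**2) + 3)**2 = ((-2 + (1 - 1/8*(-16))**2) + 3)**2 = ((-2 + (1 + 2)**2) + 3)**2 = ((-2 + 3**2) + 3)**2 = ((-2 + 9) + 3)**2 = (7 + 3)**2 = 10**2 = 100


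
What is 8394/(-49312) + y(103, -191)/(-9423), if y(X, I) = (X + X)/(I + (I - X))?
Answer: -19175861399/112681741680 ≈ -0.17018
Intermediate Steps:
y(X, I) = 2*X/(-X + 2*I) (y(X, I) = (2*X)/(-X + 2*I) = 2*X/(-X + 2*I))
8394/(-49312) + y(103, -191)/(-9423) = 8394/(-49312) + (2*103/(-1*103 + 2*(-191)))/(-9423) = 8394*(-1/49312) + (2*103/(-103 - 382))*(-1/9423) = -4197/24656 + (2*103/(-485))*(-1/9423) = -4197/24656 + (2*103*(-1/485))*(-1/9423) = -4197/24656 - 206/485*(-1/9423) = -4197/24656 + 206/4570155 = -19175861399/112681741680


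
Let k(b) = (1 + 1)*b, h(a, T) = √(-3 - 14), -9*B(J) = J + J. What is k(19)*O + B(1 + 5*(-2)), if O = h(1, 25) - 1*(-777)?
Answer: 29528 + 38*I*√17 ≈ 29528.0 + 156.68*I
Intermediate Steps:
B(J) = -2*J/9 (B(J) = -(J + J)/9 = -2*J/9)
h(a, T) = I*√17 (h(a, T) = √(-17) = I*√17)
k(b) = 2*b
O = 777 + I*√17 (O = I*√17 - 1*(-777) = I*√17 + 777 = 777 + I*√17 ≈ 777.0 + 4.1231*I)
k(19)*O + B(1 + 5*(-2)) = (2*19)*(777 + I*√17) - 2*(1 + 5*(-2))/9 = 38*(777 + I*√17) - 2*(1 - 10)/9 = (29526 + 38*I*√17) - 2/9*(-9) = (29526 + 38*I*√17) + 2 = 29528 + 38*I*√17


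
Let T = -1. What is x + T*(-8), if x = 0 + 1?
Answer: 9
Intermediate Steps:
x = 1
x + T*(-8) = 1 - 1*(-8) = 1 + 8 = 9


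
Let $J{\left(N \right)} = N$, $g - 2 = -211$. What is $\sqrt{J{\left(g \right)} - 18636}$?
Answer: $i \sqrt{18845} \approx 137.28 i$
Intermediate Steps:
$g = -209$ ($g = 2 - 211 = -209$)
$\sqrt{J{\left(g \right)} - 18636} = \sqrt{-209 - 18636} = \sqrt{-18845} = i \sqrt{18845}$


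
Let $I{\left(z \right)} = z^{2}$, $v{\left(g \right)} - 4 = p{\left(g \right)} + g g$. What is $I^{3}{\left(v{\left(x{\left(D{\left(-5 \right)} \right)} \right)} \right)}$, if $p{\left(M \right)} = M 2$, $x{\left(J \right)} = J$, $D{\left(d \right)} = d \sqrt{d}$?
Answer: $1585515519221 + 1380904376060 i \sqrt{5} \approx 1.5855 \cdot 10^{12} + 3.0878 \cdot 10^{12} i$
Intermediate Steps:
$D{\left(d \right)} = d^{\frac{3}{2}}$
$p{\left(M \right)} = 2 M$
$v{\left(g \right)} = 4 + g^{2} + 2 g$ ($v{\left(g \right)} = 4 + \left(2 g + g g\right) = 4 + \left(2 g + g^{2}\right) = 4 + \left(g^{2} + 2 g\right) = 4 + g^{2} + 2 g$)
$I^{3}{\left(v{\left(x{\left(D{\left(-5 \right)} \right)} \right)} \right)} = \left(\left(4 + \left(\left(-5\right)^{\frac{3}{2}}\right)^{2} + 2 \left(-5\right)^{\frac{3}{2}}\right)^{2}\right)^{3} = \left(\left(4 + \left(- 5 i \sqrt{5}\right)^{2} + 2 \left(- 5 i \sqrt{5}\right)\right)^{2}\right)^{3} = \left(\left(4 - 125 - 10 i \sqrt{5}\right)^{2}\right)^{3} = \left(\left(-121 - 10 i \sqrt{5}\right)^{2}\right)^{3} = \left(-121 - 10 i \sqrt{5}\right)^{6}$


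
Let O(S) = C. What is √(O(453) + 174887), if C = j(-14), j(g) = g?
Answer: √174873 ≈ 418.18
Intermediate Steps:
C = -14
O(S) = -14
√(O(453) + 174887) = √(-14 + 174887) = √174873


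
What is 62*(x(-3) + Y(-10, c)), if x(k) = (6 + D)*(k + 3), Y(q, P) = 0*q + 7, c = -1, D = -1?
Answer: 434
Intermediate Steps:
Y(q, P) = 7 (Y(q, P) = 0 + 7 = 7)
x(k) = 15 + 5*k (x(k) = (6 - 1)*(k + 3) = 5*(3 + k) = 15 + 5*k)
62*(x(-3) + Y(-10, c)) = 62*((15 + 5*(-3)) + 7) = 62*((15 - 15) + 7) = 62*(0 + 7) = 62*7 = 434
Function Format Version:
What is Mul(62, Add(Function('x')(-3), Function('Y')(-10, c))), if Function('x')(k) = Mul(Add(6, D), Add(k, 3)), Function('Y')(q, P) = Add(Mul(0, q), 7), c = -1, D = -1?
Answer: 434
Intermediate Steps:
Function('Y')(q, P) = 7 (Function('Y')(q, P) = Add(0, 7) = 7)
Function('x')(k) = Add(15, Mul(5, k)) (Function('x')(k) = Mul(Add(6, -1), Add(k, 3)) = Mul(5, Add(3, k)) = Add(15, Mul(5, k)))
Mul(62, Add(Function('x')(-3), Function('Y')(-10, c))) = Mul(62, Add(Add(15, Mul(5, -3)), 7)) = Mul(62, Add(Add(15, -15), 7)) = Mul(62, Add(0, 7)) = Mul(62, 7) = 434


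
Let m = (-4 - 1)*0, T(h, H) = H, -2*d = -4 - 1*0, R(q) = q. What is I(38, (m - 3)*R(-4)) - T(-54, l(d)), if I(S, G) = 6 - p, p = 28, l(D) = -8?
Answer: -14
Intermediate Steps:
d = 2 (d = -(-4 - 1*0)/2 = -(-4 + 0)/2 = -1/2*(-4) = 2)
m = 0 (m = -5*0 = 0)
I(S, G) = -22 (I(S, G) = 6 - 1*28 = 6 - 28 = -22)
I(38, (m - 3)*R(-4)) - T(-54, l(d)) = -22 - 1*(-8) = -22 + 8 = -14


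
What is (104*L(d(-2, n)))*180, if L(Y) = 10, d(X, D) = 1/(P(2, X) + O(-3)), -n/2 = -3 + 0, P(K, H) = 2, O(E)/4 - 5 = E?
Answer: 187200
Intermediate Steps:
O(E) = 20 + 4*E
n = 6 (n = -2*(-3 + 0) = -2*(-3) = 6)
d(X, D) = 1/10 (d(X, D) = 1/(2 + (20 + 4*(-3))) = 1/(2 + (20 - 12)) = 1/(2 + 8) = 1/10)
(104*L(d(-2, n)))*180 = (104*10)*180 = 1040*180 = 187200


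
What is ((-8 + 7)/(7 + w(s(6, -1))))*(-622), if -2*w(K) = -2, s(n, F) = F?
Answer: 311/4 ≈ 77.750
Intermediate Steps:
w(K) = 1 (w(K) = -1/2*(-2) = 1)
((-8 + 7)/(7 + w(s(6, -1))))*(-622) = ((-8 + 7)/(7 + 1))*(-622) = -1/8*(-622) = 311/4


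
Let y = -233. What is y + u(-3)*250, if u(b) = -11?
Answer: -2983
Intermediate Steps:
y + u(-3)*250 = -233 - 11*250 = -233 - 2750 = -2983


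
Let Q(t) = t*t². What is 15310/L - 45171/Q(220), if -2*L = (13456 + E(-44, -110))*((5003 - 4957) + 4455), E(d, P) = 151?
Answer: -281140408027/59285263576000 ≈ -0.0047422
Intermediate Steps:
Q(t) = t³
L = -61245107/2 (L = -(13456 + 151)*((5003 - 4957) + 4455)/2 = -13607*(46 + 4455)/2 = -13607*4501/2 = -½*61245107 = -61245107/2 ≈ -3.0623e+7)
15310/L - 45171/Q(220) = 15310/(-61245107/2) - 45171/(220³) = 15310*(-2/61245107) - 45171/10648000 = -30620/61245107 - 45171*1/10648000 = -30620/61245107 - 45171/10648000 = -281140408027/59285263576000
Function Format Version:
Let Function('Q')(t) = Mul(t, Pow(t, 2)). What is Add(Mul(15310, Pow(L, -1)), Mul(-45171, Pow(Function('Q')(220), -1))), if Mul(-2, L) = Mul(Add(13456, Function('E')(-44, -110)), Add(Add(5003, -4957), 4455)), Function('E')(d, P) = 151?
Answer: Rational(-281140408027, 59285263576000) ≈ -0.0047422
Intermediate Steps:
Function('Q')(t) = Pow(t, 3)
L = Rational(-61245107, 2) (L = Mul(Rational(-1, 2), Mul(Add(13456, 151), Add(Add(5003, -4957), 4455))) = Mul(Rational(-1, 2), Mul(13607, Add(46, 4455))) = Mul(Rational(-1, 2), Mul(13607, 4501)) = Mul(Rational(-1, 2), 61245107) = Rational(-61245107, 2) ≈ -3.0623e+7)
Add(Mul(15310, Pow(L, -1)), Mul(-45171, Pow(Function('Q')(220), -1))) = Add(Mul(15310, Pow(Rational(-61245107, 2), -1)), Mul(-45171, Pow(Pow(220, 3), -1))) = Add(Mul(15310, Rational(-2, 61245107)), Mul(-45171, Pow(10648000, -1))) = Add(Rational(-30620, 61245107), Mul(-45171, Rational(1, 10648000))) = Add(Rational(-30620, 61245107), Rational(-45171, 10648000)) = Rational(-281140408027, 59285263576000)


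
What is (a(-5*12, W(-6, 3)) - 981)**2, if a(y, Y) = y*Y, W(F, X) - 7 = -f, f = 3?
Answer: 1490841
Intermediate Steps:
W(F, X) = 4 (W(F, X) = 7 - 1*3 = 7 - 3 = 4)
a(y, Y) = Y*y
(a(-5*12, W(-6, 3)) - 981)**2 = (4*(-5*12) - 981)**2 = (4*(-60) - 981)**2 = (-240 - 981)**2 = (-1221)**2 = 1490841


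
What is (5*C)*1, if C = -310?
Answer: -1550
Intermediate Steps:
(5*C)*1 = (5*(-310))*1 = -1550*1 = -1550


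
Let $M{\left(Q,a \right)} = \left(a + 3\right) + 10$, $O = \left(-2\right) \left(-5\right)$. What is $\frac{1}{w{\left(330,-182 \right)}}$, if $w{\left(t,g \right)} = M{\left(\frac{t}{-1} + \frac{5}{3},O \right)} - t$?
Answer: $- \frac{1}{307} \approx -0.0032573$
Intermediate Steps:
$O = 10$
$M{\left(Q,a \right)} = 13 + a$ ($M{\left(Q,a \right)} = \left(3 + a\right) + 10 = 13 + a$)
$w{\left(t,g \right)} = 23 - t$ ($w{\left(t,g \right)} = \left(13 + 10\right) - t = 23 - t$)
$\frac{1}{w{\left(330,-182 \right)}} = \frac{1}{23 - 330} = \frac{1}{-307} = - \frac{1}{307}$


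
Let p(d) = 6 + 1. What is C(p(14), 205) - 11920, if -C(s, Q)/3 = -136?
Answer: -11512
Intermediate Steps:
p(d) = 7
C(s, Q) = 408 (C(s, Q) = -3*(-136) = 408)
C(p(14), 205) - 11920 = 408 - 11920 = -11512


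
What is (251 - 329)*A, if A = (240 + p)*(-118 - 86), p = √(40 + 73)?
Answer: 3818880 + 15912*√113 ≈ 3.9880e+6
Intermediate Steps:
p = √113 ≈ 10.630
A = -48960 - 204*√113 (A = (240 + √113)*(-118 - 86) = (240 + √113)*(-204) = -48960 - 204*√113 ≈ -51129.)
(251 - 329)*A = (251 - 329)*(-48960 - 204*√113) = -78*(-48960 - 204*√113) = 3818880 + 15912*√113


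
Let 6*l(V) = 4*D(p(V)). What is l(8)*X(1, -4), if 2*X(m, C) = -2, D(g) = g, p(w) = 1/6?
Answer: -⅑ ≈ -0.11111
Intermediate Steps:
p(w) = ⅙
X(m, C) = -1 (X(m, C) = (½)*(-2) = -1)
l(V) = ⅑ (l(V) = (4*(⅙))/6 = (⅙)*(⅔) = ⅑)
l(8)*X(1, -4) = (⅑)*(-1) = -⅑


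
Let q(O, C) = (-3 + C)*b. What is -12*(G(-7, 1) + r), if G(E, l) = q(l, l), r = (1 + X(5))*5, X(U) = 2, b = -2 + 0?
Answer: -228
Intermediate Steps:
b = -2
q(O, C) = 6 - 2*C (q(O, C) = (-3 + C)*(-2) = 6 - 2*C)
r = 15 (r = (1 + 2)*5 = 3*5 = 15)
G(E, l) = 6 - 2*l
-12*(G(-7, 1) + r) = -12*((6 - 2*1) + 15) = -12*((6 - 2) + 15) = -12*(4 + 15) = -12*19 = -228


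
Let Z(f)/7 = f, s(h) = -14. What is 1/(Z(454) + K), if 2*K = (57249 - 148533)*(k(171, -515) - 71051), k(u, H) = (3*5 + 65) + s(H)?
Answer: 1/3239900548 ≈ 3.0865e-10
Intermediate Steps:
Z(f) = 7*f
k(u, H) = 66 (k(u, H) = (3*5 + 65) - 14 = (15 + 65) - 14 = 80 - 14 = 66)
K = 3239897370 (K = ((57249 - 148533)*(66 - 71051))/2 = (-91284*(-70985))/2 = (½)*6479794740 = 3239897370)
1/(Z(454) + K) = 1/(7*454 + 3239897370) = 1/(3178 + 3239897370) = 1/3239900548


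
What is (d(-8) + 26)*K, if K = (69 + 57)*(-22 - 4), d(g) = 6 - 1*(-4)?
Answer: -117936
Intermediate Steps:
d(g) = 10 (d(g) = 6 + 4 = 10)
K = -3276 (K = 126*(-26) = -3276)
(d(-8) + 26)*K = (10 + 26)*(-3276) = 36*(-3276) = -117936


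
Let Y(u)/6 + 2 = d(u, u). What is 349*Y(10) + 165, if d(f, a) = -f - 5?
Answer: -35433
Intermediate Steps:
d(f, a) = -5 - f
Y(u) = -42 - 6*u (Y(u) = -12 + 6*(-5 - u) = -12 + (-30 - 6*u) = -42 - 6*u)
349*Y(10) + 165 = 349*(-42 - 6*10) + 165 = 349*(-42 - 60) + 165 = 349*(-102) + 165 = -35598 + 165 = -35433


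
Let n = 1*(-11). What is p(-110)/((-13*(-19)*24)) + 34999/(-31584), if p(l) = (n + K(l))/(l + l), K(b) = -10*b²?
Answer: -521111/513240 ≈ -1.0153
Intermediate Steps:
n = -11
p(l) = (-11 - 10*l²)/(2*l) (p(l) = (-11 - 10*l²)/(l + l) = (-11 - 10*l²)/((2*l)) = (-11 - 10*l²)*(1/(2*l)) = (-11 - 10*l²)/(2*l))
p(-110)/((-13*(-19)*24)) + 34999/(-31584) = (-5*(-110) - 11/2/(-110))/((-13*(-19)*24)) + 34999/(-31584) = (550 - 11/2*(-1/110))/((247*24)) + 34999*(-1/31584) = (550 + 1/20)/5928 - 34999/31584 = (11001/20)*(1/5928) - 34999/31584 = 193/2080 - 34999/31584 = -521111/513240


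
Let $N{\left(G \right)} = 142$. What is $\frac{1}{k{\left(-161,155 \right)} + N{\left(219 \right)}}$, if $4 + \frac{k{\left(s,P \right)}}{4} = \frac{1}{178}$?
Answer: $\frac{89}{11216} \approx 0.0079351$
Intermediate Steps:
$k{\left(s,P \right)} = - \frac{1422}{89}$ ($k{\left(s,P \right)} = -16 + \frac{4}{178} = -16 + 4 \cdot \frac{1}{178} = -16 + \frac{2}{89} = - \frac{1422}{89}$)
$\frac{1}{k{\left(-161,155 \right)} + N{\left(219 \right)}} = \frac{1}{- \frac{1422}{89} + 142} = \frac{1}{\frac{11216}{89}} = \frac{89}{11216}$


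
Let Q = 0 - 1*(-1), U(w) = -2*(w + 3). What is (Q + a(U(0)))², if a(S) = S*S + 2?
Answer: 1521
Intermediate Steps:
U(w) = -6 - 2*w (U(w) = -2*(3 + w) = -6 - 2*w)
a(S) = 2 + S² (a(S) = S² + 2 = 2 + S²)
Q = 1 (Q = 0 + 1 = 1)
(Q + a(U(0)))² = (1 + (2 + (-6 - 2*0)²))² = (1 + (2 + (-6 + 0)²))² = (1 + (2 + (-6)²))² = (1 + (2 + 36))² = (1 + 38)² = 39² = 1521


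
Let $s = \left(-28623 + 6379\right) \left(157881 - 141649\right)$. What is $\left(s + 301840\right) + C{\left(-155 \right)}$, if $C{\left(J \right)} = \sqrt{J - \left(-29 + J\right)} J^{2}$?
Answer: $-360762768 + 24025 \sqrt{29} \approx -3.6063 \cdot 10^{8}$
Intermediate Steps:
$s = -361064608$ ($s = \left(-22244\right) 16232 = -361064608$)
$C{\left(J \right)} = \sqrt{29} J^{2}$ ($C{\left(J \right)} = \sqrt{J - \left(-29 + J\right)} J^{2} = \sqrt{29} J^{2}$)
$\left(s + 301840\right) + C{\left(-155 \right)} = \left(-361064608 + 301840\right) + \sqrt{29} \left(-155\right)^{2} = -360762768 + \sqrt{29} \cdot 24025 = -360762768 + 24025 \sqrt{29}$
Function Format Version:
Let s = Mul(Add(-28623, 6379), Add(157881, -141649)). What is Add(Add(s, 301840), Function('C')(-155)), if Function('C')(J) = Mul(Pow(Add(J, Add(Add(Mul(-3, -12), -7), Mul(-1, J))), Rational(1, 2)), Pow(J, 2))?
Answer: Add(-360762768, Mul(24025, Pow(29, Rational(1, 2)))) ≈ -3.6063e+8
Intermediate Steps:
s = -361064608 (s = Mul(-22244, 16232) = -361064608)
Function('C')(J) = Mul(Pow(29, Rational(1, 2)), Pow(J, 2)) (Function('C')(J) = Mul(Pow(Add(J, Add(Add(36, -7), Mul(-1, J))), Rational(1, 2)), Pow(J, 2)) = Mul(Pow(Add(J, Add(29, Mul(-1, J))), Rational(1, 2)), Pow(J, 2)) = Mul(Pow(29, Rational(1, 2)), Pow(J, 2)))
Add(Add(s, 301840), Function('C')(-155)) = Add(Add(-361064608, 301840), Mul(Pow(29, Rational(1, 2)), Pow(-155, 2))) = Add(-360762768, Mul(Pow(29, Rational(1, 2)), 24025)) = Add(-360762768, Mul(24025, Pow(29, Rational(1, 2))))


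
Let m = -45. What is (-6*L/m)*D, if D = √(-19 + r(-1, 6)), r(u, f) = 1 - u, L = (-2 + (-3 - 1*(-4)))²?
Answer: 2*I*√17/15 ≈ 0.54975*I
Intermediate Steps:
L = 1 (L = (-2 + (-3 + 4))² = (-2 + 1)² = (-1)² = 1)
D = I*√17 (D = √(-19 + (1 - 1*(-1))) = √(-19 + (1 + 1)) = √(-19 + 2) = √(-17) = I*√17 ≈ 4.1231*I)
(-6*L/m)*D = (-6/(-45))*(I*√17) = (-6*(-1)/45)*(I*√17) = (-6*(-1/45))*(I*√17) = 2*(I*√17)/15 = 2*I*√17/15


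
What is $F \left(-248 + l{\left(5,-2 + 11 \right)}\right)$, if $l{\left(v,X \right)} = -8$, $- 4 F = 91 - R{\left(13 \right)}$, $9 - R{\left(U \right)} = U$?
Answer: $6080$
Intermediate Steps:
$R{\left(U \right)} = 9 - U$
$F = - \frac{95}{4}$ ($F = - \frac{91 - \left(9 - 13\right)}{4} = - \frac{91 - -4}{4} = - \frac{91 + 4}{4} = \left(- \frac{1}{4}\right) 95 = - \frac{95}{4} \approx -23.75$)
$F \left(-248 + l{\left(5,-2 + 11 \right)}\right) = - \frac{95 \left(-248 - 8\right)}{4} = \left(- \frac{95}{4}\right) \left(-256\right) = 6080$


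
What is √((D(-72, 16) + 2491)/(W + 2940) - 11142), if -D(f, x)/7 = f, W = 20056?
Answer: I*√1472999794313/11498 ≈ 105.56*I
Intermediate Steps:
D(f, x) = -7*f
√((D(-72, 16) + 2491)/(W + 2940) - 11142) = √((-7*(-72) + 2491)/(20056 + 2940) - 11142) = √((504 + 2491)/22996 - 11142) = √(2995*(1/22996) - 11142) = √(2995/22996 - 11142) = √(-256218437/22996) = I*√1472999794313/11498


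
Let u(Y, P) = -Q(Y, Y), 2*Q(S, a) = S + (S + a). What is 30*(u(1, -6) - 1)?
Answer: -75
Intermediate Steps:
Q(S, a) = S + a/2 (Q(S, a) = (S + (S + a))/2 = (a + 2*S)/2 = S + a/2)
u(Y, P) = -3*Y/2 (u(Y, P) = -(Y + Y/2) = -3*Y/2)
30*(u(1, -6) - 1) = 30*(-3/2*1 - 1) = 30*(-3/2 - 1) = 30*(-5/2) = -75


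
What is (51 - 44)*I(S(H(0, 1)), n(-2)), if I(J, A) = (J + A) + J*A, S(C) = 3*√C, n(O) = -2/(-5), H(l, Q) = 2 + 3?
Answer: 14/5 + 147*√5/5 ≈ 68.540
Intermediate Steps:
H(l, Q) = 5
n(O) = ⅖ (n(O) = -2*(-⅕) = ⅖)
I(J, A) = A + J + A*J (I(J, A) = (A + J) + A*J = A + J + A*J)
(51 - 44)*I(S(H(0, 1)), n(-2)) = (51 - 44)*(⅖ + 3*√5 + 2*(3*√5)/5) = 7*(⅖ + 3*√5 + 6*√5/5) = 7*(⅖ + 21*√5/5) = 14/5 + 147*√5/5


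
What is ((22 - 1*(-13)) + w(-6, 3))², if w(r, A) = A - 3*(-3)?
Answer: 2209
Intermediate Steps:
w(r, A) = 9 + A (w(r, A) = A + 9 = 9 + A)
((22 - 1*(-13)) + w(-6, 3))² = ((22 - 1*(-13)) + (9 + 3))² = ((22 + 13) + 12)² = (35 + 12)² = 47² = 2209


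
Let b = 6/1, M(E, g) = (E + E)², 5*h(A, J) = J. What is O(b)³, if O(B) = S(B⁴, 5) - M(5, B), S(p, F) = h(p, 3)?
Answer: -122763473/125 ≈ -9.8211e+5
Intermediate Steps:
h(A, J) = J/5
S(p, F) = ⅗ (S(p, F) = (⅕)*3 = ⅗)
M(E, g) = 4*E² (M(E, g) = (2*E)² = 4*E²)
b = 6 (b = 6*1 = 6)
O(B) = -497/5 (O(B) = ⅗ - 4*5² = ⅗ - 4*25 = ⅗ - 1*100 = ⅗ - 100 = -497/5)
O(b)³ = (-497/5)³ = -122763473/125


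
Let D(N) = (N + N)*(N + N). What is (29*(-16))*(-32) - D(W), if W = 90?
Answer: -17552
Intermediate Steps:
D(N) = 4*N² (D(N) = (2*N)*(2*N) = 4*N²)
(29*(-16))*(-32) - D(W) = (29*(-16))*(-32) - 4*90² = -464*(-32) - 4*8100 = 14848 - 1*32400 = 14848 - 32400 = -17552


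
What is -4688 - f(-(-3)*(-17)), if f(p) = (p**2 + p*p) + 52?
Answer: -9942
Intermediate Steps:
f(p) = 52 + 2*p**2 (f(p) = (p**2 + p**2) + 52 = 2*p**2 + 52 = 52 + 2*p**2)
-4688 - f(-(-3)*(-17)) = -4688 - (52 + 2*(-(-3)*(-17))**2) = -4688 - (52 + 2*(-1*51)**2) = -4688 - (52 + 2*(-51)**2) = -4688 - (52 + 2*2601) = -4688 - (52 + 5202) = -4688 - 1*5254 = -4688 - 5254 = -9942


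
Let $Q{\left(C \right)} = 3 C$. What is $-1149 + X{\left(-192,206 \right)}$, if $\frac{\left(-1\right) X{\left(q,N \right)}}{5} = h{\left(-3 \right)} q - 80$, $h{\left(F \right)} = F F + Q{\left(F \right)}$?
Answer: $-749$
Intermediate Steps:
$h{\left(F \right)} = F^{2} + 3 F$ ($h{\left(F \right)} = F F + 3 F = F^{2} + 3 F$)
$X{\left(q,N \right)} = 400$ ($X{\left(q,N \right)} = - 5 \left(- 3 \left(3 - 3\right) q - 80\right) = - 5 \left(\left(-3\right) 0 q - 80\right) = - 5 \left(0 q - 80\right) = - 5 \left(0 - 80\right) = \left(-5\right) \left(-80\right) = 400$)
$-1149 + X{\left(-192,206 \right)} = -1149 + 400 = -749$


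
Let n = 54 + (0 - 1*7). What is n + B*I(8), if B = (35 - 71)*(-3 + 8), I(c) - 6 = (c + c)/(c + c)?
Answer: -1213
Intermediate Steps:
I(c) = 7 (I(c) = 6 + (c + c)/(c + c) = 6 + (2*c)/((2*c)) = 6 + (2*c)*(1/(2*c)) = 6 + 1 = 7)
B = -180 (B = -36*5 = -180)
n = 47 (n = 54 + (0 - 7) = 54 - 7 = 47)
n + B*I(8) = 47 - 180*7 = 47 - 1260 = -1213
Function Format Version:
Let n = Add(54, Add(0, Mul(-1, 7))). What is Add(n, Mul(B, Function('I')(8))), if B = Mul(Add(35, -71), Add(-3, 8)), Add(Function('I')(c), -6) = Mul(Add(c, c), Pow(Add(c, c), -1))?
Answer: -1213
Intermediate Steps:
Function('I')(c) = 7 (Function('I')(c) = Add(6, Mul(Add(c, c), Pow(Add(c, c), -1))) = Add(6, Mul(Mul(2, c), Pow(Mul(2, c), -1))) = Add(6, Mul(Mul(2, c), Mul(Rational(1, 2), Pow(c, -1)))) = Add(6, 1) = 7)
B = -180 (B = Mul(-36, 5) = -180)
n = 47 (n = Add(54, Add(0, -7)) = Add(54, -7) = 47)
Add(n, Mul(B, Function('I')(8))) = Add(47, Mul(-180, 7)) = Add(47, -1260) = -1213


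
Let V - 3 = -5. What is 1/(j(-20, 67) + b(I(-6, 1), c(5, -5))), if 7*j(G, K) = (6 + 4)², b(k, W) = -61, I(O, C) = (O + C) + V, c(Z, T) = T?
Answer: -7/327 ≈ -0.021407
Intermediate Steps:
V = -2 (V = 3 - 5 = -2)
I(O, C) = -2 + C + O (I(O, C) = (O + C) - 2 = (C + O) - 2 = -2 + C + O)
j(G, K) = 100/7 (j(G, K) = (6 + 4)²/7 = (⅐)*10² = (⅐)*100 = 100/7)
1/(j(-20, 67) + b(I(-6, 1), c(5, -5))) = 1/(100/7 - 61) = 1/(-327/7) = -7/327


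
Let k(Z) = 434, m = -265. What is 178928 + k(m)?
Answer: 179362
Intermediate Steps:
178928 + k(m) = 178928 + 434 = 179362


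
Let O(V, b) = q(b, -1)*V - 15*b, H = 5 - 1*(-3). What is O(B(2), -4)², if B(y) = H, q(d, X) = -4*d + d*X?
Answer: 48400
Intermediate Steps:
H = 8 (H = 5 + 3 = 8)
q(d, X) = -4*d + X*d
B(y) = 8
O(V, b) = -15*b - 5*V*b (O(V, b) = (b*(-4 - 1))*V - 15*b = (b*(-5))*V - 15*b = (-5*b)*V - 15*b = -5*V*b - 15*b = -15*b - 5*V*b)
O(B(2), -4)² = (5*(-4)*(-3 - 1*8))² = (5*(-4)*(-3 - 8))² = (5*(-4)*(-11))² = 220² = 48400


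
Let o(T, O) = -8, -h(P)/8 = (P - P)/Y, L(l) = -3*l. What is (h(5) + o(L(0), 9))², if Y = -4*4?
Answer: 64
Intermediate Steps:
Y = -16
h(P) = 0 (h(P) = -8*(P - P)/(-16) = -0*(-1)/16 = -8*0 = 0)
(h(5) + o(L(0), 9))² = (0 - 8)² = (-8)² = 64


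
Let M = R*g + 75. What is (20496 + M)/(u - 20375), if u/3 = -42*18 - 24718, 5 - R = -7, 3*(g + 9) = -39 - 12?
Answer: -20259/96797 ≈ -0.20929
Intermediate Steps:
g = -26 (g = -9 + (-39 - 12)/3 = -9 + (⅓)*(-51) = -9 - 17 = -26)
R = 12 (R = 5 - 1*(-7) = 5 + 7 = 12)
M = -237 (M = 12*(-26) + 75 = -312 + 75 = -237)
u = -76422 (u = 3*(-42*18 - 24718) = 3*(-756 - 24718) = 3*(-25474) = -76422)
(20496 + M)/(u - 20375) = (20496 - 237)/(-76422 - 20375) = 20259/(-96797) = 20259*(-1/96797) = -20259/96797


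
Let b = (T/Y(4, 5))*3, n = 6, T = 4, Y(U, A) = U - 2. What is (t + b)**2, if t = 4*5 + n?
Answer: 1024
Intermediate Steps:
Y(U, A) = -2 + U
b = 6 (b = (4/(-2 + 4))*3 = (4/2)*3 = (4*(1/2))*3 = 2*3 = 6)
t = 26 (t = 4*5 + 6 = 20 + 6 = 26)
(t + b)**2 = (26 + 6)**2 = 32**2 = 1024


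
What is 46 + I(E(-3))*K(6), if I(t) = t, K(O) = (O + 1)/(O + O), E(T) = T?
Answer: 177/4 ≈ 44.250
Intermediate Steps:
K(O) = (1 + O)/(2*O) (K(O) = (1 + O)/((2*O)) = (1 + O)*(1/(2*O)) = (1 + O)/(2*O))
46 + I(E(-3))*K(6) = 46 - 3*(1 + 6)/(2*6) = 46 - 3*7/(2*6) = 46 - 3*7/12 = 46 - 7/4 = 177/4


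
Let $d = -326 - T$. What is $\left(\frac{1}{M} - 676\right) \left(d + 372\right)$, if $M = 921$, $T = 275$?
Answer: $\frac{142574255}{921} \approx 1.548 \cdot 10^{5}$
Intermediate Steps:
$d = -601$ ($d = -326 - 275 = -601$)
$\left(\frac{1}{M} - 676\right) \left(d + 372\right) = \left(\frac{1}{921} - 676\right) \left(-601 + 372\right) = \left(\frac{1}{921} - 676\right) \left(-229\right) = \left(- \frac{622595}{921}\right) \left(-229\right) = \frac{142574255}{921}$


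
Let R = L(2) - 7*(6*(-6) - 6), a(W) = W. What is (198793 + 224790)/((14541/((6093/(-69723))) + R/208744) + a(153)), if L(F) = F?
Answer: -7482577175263/2936650906729 ≈ -2.5480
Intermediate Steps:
R = 296 (R = 2 - 7*(6*(-6) - 6) = 2 - 7*(-36 - 6) = 2 - 7*(-42) = 2 + 294 = 296)
(198793 + 224790)/((14541/((6093/(-69723))) + R/208744) + a(153)) = (198793 + 224790)/((14541/((6093/(-69723))) + 296/208744) + 153) = 423583/((14541/((6093*(-1/69723))) + 296*(1/208744)) + 153) = 423583/((14541/(-677/7747) + 37/26093) + 153) = 423583/((14541*(-7747/677) + 37/26093) + 153) = 423583/((-112649127/677 + 37/26093) + 153) = 423583/(-2939353645762/17664961 + 153) = 423583/(-2936650906729/17664961) = 423583*(-17664961/2936650906729) = -7482577175263/2936650906729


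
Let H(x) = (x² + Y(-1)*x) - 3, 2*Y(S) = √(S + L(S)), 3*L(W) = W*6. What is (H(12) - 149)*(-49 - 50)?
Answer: 792 - 594*I*√3 ≈ 792.0 - 1028.8*I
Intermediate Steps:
L(W) = 2*W (L(W) = (W*6)/3 = (6*W)/3 = 2*W)
Y(S) = √3*√S/2 (Y(S) = √(S + 2*S)/2 = √(3*S)/2 = (√3*√S)/2 = √3*√S/2)
H(x) = -3 + x² + I*x*√3/2 (H(x) = (x² + (√3*√(-1)/2)*x) - 3 = (x² + (√3*I/2)*x) - 3 = (x² + (I*√3/2)*x) - 3 = (x² + I*x*√3/2) - 3 = -3 + x² + I*x*√3/2)
(H(12) - 149)*(-49 - 50) = ((-3 + 12² + (½)*I*12*√3) - 149)*(-49 - 50) = ((-3 + 144 + 6*I*√3) - 149)*(-99) = ((141 + 6*I*√3) - 149)*(-99) = (-8 + 6*I*√3)*(-99) = 792 - 594*I*√3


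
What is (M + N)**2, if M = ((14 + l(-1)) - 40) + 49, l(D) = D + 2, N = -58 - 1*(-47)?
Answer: 169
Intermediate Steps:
N = -11 (N = -58 + 47 = -11)
l(D) = 2 + D
M = 24 (M = ((14 + (2 - 1)) - 40) + 49 = ((14 + 1) - 40) + 49 = (15 - 40) + 49 = -25 + 49 = 24)
(M + N)**2 = (24 - 11)**2 = 13**2 = 169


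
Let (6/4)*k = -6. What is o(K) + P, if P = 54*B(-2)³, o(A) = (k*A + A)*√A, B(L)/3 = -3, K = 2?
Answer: -39366 - 6*√2 ≈ -39375.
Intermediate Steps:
B(L) = -9 (B(L) = 3*(-3) = -9)
k = -4 (k = (⅔)*(-6) = -4)
o(A) = -3*A^(3/2) (o(A) = (-4*A + A)*√A = (-3*A)*√A = -3*A^(3/2))
P = -39366 (P = 54*(-9)³ = 54*(-729) = -39366)
o(K) + P = -6*√2 - 39366 = -39366 - 6*√2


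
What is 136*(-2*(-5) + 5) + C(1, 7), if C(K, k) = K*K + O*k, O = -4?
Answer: 2013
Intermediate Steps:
C(K, k) = K² - 4*k (C(K, k) = K*K - 4*k = K² - 4*k)
136*(-2*(-5) + 5) + C(1, 7) = 136*(-2*(-5) + 5) + (1² - 4*7) = 136*(10 + 5) + (1 - 28) = 136*15 - 27 = 2040 - 27 = 2013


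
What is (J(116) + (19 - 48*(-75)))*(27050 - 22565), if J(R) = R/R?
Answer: 16235700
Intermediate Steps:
J(R) = 1
(J(116) + (19 - 48*(-75)))*(27050 - 22565) = (1 + (19 - 48*(-75)))*(27050 - 22565) = (1 + (19 + 3600))*4485 = (1 + 3619)*4485 = 3620*4485 = 16235700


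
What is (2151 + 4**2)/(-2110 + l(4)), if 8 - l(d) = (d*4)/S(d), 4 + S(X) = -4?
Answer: -2167/2100 ≈ -1.0319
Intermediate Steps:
S(X) = -8 (S(X) = -4 - 4 = -8)
l(d) = 8 + d/2 (l(d) = 8 - d*4/(-8) = 8 - 4*d*(-1)/8 = 8 - (-1)*d/2 = 8 + d/2)
(2151 + 4**2)/(-2110 + l(4)) = (2151 + 4**2)/(-2110 + (8 + (1/2)*4)) = (2151 + 16)/(-2110 + (8 + 2)) = 2167/(-2110 + 10) = 2167/(-2100) = 2167*(-1/2100) = -2167/2100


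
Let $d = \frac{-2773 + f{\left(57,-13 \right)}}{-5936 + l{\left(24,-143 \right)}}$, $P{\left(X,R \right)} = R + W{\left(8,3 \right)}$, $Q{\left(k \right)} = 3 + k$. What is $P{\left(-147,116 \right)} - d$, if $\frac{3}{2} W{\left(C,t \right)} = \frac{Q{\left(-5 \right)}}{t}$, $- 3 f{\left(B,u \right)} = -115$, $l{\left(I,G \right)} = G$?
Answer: $\frac{6297548}{54711} \approx 115.11$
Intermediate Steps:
$f{\left(B,u \right)} = \frac{115}{3}$ ($f{\left(B,u \right)} = \left(- \frac{1}{3}\right) \left(-115\right) = \frac{115}{3}$)
$W{\left(C,t \right)} = - \frac{4}{3 t}$ ($W{\left(C,t \right)} = \frac{2 \frac{3 - 5}{t}}{3} = \frac{2 \left(- \frac{2}{t}\right)}{3} = - \frac{4}{3 t}$)
$P{\left(X,R \right)} = - \frac{4}{9} + R$ ($P{\left(X,R \right)} = R - \frac{4}{3 \cdot 3} = R - \frac{4}{9} = - \frac{4}{9} + R$)
$d = \frac{8204}{18237}$ ($d = \frac{-2773 + \frac{115}{3}}{-5936 - 143} = - \frac{8204}{3 \left(-6079\right)} = \left(- \frac{8204}{3}\right) \left(- \frac{1}{6079}\right) = \frac{8204}{18237} \approx 0.44985$)
$P{\left(-147,116 \right)} - d = \left(- \frac{4}{9} + 116\right) - \frac{8204}{18237} = \frac{1040}{9} - \frac{8204}{18237} = \frac{6297548}{54711}$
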